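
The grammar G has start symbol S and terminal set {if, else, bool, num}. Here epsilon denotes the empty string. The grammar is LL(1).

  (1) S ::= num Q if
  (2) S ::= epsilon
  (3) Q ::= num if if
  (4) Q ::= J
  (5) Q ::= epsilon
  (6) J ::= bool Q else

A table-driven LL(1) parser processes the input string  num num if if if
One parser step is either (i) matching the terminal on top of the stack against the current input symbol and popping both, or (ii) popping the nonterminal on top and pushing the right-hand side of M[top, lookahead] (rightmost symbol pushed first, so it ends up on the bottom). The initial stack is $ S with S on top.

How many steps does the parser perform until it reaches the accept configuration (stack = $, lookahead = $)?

     Stack           Input               Action
  1  $ S             num num if if if $  expand S ::= num Q if
  2  $ if Q num      num num if if if $  match num
  3  $ if Q          num if if if $      expand Q ::= num if if
  4  $ if if if num  num if if if $      match num
  5  $ if if if      if if if $          match if
  6  $ if if         if if $             match if
  7  $ if            if $                match if
Accept reached after 7 steps.

7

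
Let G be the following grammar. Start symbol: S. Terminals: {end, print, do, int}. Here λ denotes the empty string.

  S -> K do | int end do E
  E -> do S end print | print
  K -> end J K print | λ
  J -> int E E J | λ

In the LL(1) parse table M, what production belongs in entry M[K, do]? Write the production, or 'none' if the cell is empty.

K -> λ

FIRST(E): from E->do S end print we get {do}; from E->print we get {print}. So FIRST(E) = {do, print}.
FIRST(K): from K->end J K print we get {end}; from K->λ we get {λ}. So FIRST(K) = {λ, end}.
FIRST(J): from J->int E E J we get {int}; from J->λ we get {λ}. So FIRST(J) = {λ, int}.
FIRST(S): from S->K do we get {do, end}; from S->int end do E we get {int}. So FIRST(S) = {do, end, int}.
FOLLOW(S) includes $ since S is the start symbol.
FOLLOW(K): in S->K do, K is followed by do with FIRST {do}; in K->end J K print, K is followed by print with FIRST {print}. Thus FOLLOW(K) = {do, print}.
For K -> end J K print: FIRST(end J K print) = {end}, so it goes in M[K, t] for t ∈ {end}.
For K -> λ: FIRST(λ) = {λ}, so it goes in M[K, t] for t ∈ {}; since λ ∈ FIRST, also for every t ∈ FOLLOW(K) = {do, print}.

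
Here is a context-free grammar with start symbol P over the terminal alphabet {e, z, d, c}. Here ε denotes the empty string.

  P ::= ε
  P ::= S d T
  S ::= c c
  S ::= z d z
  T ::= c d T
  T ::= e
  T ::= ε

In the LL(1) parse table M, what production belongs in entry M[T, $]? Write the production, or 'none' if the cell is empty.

T ::= ε

FIRST(S): from S::=c c we get {c}; from S::=z d z we get {z}. So FIRST(S) = {c, z}.
FIRST(T): from T::=c d T we get {c}; from T::=e we get {e}; from T::=ε we get {ε}. So FIRST(T) = {ε, c, e}.
FIRST(P): from P::=ε we get {ε}; from P::=S d T we get {c, z}. So FIRST(P) = {ε, c, z}.
FOLLOW(P) includes $ since P is the start symbol.
FOLLOW(P): P appears on no right-hand side. Thus FOLLOW(P) = {$}.
FOLLOW(T): in P::=S d T, the suffix after T is empty, so FOLLOW(T) ⊇ FOLLOW(P) = {$}; in T::=c d T, the suffix after T is empty (adds nothing new). Thus FOLLOW(T) = {$}.
For T ::= c d T: FIRST(c d T) = {c}, so it goes in M[T, t] for t ∈ {c}.
For T ::= e: FIRST(e) = {e}, so it goes in M[T, t] for t ∈ {e}.
For T ::= ε: FIRST(ε) = {ε}, so it goes in M[T, t] for t ∈ {}; since ε ∈ FIRST, also for every t ∈ FOLLOW(T) = {$}.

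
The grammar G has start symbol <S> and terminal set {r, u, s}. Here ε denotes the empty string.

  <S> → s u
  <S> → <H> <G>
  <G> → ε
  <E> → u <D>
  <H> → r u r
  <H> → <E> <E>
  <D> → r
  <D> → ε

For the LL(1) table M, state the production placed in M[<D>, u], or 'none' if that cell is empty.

<D> → ε

FIRST(<G>): from <G>→ε we get {ε}. So FIRST(<G>) = {ε}.
FIRST(<E>): from <E>→u <D> we get {u}. So FIRST(<E>) = {u}.
FIRST(<D>): from <D>→r we get {r}; from <D>→ε we get {ε}. So FIRST(<D>) = {ε, r}.
FIRST(<H>): from <H>→r u r we get {r}; from <H>→<E> <E> we get {u}. So FIRST(<H>) = {r, u}.
FIRST(<S>): from <S>→s u we get {s}; from <S>→<H> <G> we get {r, u}. So FIRST(<S>) = {r, s, u}.
FOLLOW(<S>) includes $ since <S> is the start symbol.
FOLLOW(<E>): in <H>→<E> <E> (occurrence 1), <E> is followed by <E> with FIRST {u}; in <H>→<E> <E> (occurrence 2), the suffix after <E> is empty, so FOLLOW(<E>) ⊇ FOLLOW(<H>) = {$}. Thus FOLLOW(<E>) = {$, u}.
FOLLOW(<D>): in <E>→u <D>, the suffix after <D> is empty, so FOLLOW(<D>) ⊇ FOLLOW(<E>) = {$, u}. Thus FOLLOW(<D>) = {$, u}.
For <D> → r: FIRST(r) = {r}, so it goes in M[<D>, t] for t ∈ {r}.
For <D> → ε: FIRST(ε) = {ε}, so it goes in M[<D>, t] for t ∈ {}; since ε ∈ FIRST, also for every t ∈ FOLLOW(<D>) = {$, u}.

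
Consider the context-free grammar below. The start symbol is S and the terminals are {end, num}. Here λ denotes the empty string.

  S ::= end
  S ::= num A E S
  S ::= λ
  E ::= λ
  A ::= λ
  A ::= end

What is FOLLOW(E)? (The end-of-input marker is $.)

FIRST(S): from S::=end we get {end}; from S::=num A E S we get {num}; from S::=λ we get {λ}. So FIRST(S) = {λ, end, num}.
FIRST(E): from E::=λ we get {λ}. So FIRST(E) = {λ}.
FIRST(A): from A::=λ we get {λ}; from A::=end we get {end}. So FIRST(A) = {λ, end}.
FOLLOW(S) includes $ since S is the start symbol.
FOLLOW(S): in S::=num A E S, the suffix after S is empty (adds nothing new). Thus FOLLOW(S) = {$}.
FOLLOW(E): in S::=num A E S, E is followed by S with FIRST {λ, end, num}; in S::=num A E S, the suffix after E is nullable, so FOLLOW(E) ⊇ FOLLOW(S) = {$}. Thus FOLLOW(E) = {$, end, num}.
FOLLOW(A): in S::=num A E S, A is followed by E S with FIRST {λ, end, num}; in S::=num A E S, the suffix after A is nullable, so FOLLOW(A) ⊇ FOLLOW(S) = {$}. Thus FOLLOW(A) = {$, end, num}.

{$, end, num}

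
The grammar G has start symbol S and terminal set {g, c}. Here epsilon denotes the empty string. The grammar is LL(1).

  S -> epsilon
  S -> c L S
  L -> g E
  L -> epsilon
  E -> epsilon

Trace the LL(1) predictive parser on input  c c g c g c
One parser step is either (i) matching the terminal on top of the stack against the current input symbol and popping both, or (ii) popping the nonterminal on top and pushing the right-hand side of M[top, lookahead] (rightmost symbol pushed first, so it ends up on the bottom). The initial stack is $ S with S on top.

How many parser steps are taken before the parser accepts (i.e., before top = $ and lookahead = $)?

17

step 1: stack=$ S  input=c c g c g c $  — expand S -> c L S
step 2: stack=$ S L c  input=c c g c g c $  — match c
step 3: stack=$ S L  input=c g c g c $  — expand L -> epsilon
step 4: stack=$ S  input=c g c g c $  — expand S -> c L S
step 5: stack=$ S L c  input=c g c g c $  — match c
step 6: stack=$ S L  input=g c g c $  — expand L -> g E
step 7: stack=$ S E g  input=g c g c $  — match g
step 8: stack=$ S E  input=c g c $  — expand E -> epsilon
step 9: stack=$ S  input=c g c $  — expand S -> c L S
step 10: stack=$ S L c  input=c g c $  — match c
step 11: stack=$ S L  input=g c $  — expand L -> g E
step 12: stack=$ S E g  input=g c $  — match g
step 13: stack=$ S E  input=c $  — expand E -> epsilon
step 14: stack=$ S  input=c $  — expand S -> c L S
step 15: stack=$ S L c  input=c $  — match c
step 16: stack=$ S L  input=$  — expand L -> epsilon
step 17: stack=$ S  input=$  — expand S -> epsilon
Accept reached after 17 steps.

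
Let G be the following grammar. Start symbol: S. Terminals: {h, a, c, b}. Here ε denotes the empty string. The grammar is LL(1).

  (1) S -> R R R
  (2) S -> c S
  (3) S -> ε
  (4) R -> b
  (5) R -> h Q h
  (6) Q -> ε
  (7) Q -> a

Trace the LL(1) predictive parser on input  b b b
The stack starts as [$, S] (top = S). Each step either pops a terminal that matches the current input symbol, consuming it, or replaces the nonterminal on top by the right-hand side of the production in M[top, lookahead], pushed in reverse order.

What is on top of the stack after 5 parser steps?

R

     Stack    Input    Action
  1  $ S      b b b $  expand S -> R R R
  2  $ R R R  b b b $  expand R -> b
  3  $ R R b  b b b $  match b
  4  $ R R    b b $    expand R -> b
  5  $ R b    b b $    match b
Stack after step 5: $ R (top = R).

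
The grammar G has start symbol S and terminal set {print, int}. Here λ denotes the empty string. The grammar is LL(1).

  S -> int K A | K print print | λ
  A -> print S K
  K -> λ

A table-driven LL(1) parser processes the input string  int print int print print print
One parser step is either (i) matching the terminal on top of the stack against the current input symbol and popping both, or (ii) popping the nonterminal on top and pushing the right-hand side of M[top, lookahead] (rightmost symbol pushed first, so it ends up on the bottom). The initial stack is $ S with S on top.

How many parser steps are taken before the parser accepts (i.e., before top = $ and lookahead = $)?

      Stack                Input                              Action
   1  $ S                  int print int print print print $  expand S -> int K A
   2  $ A K int            int print int print print print $  match int
   3  $ A K                print int print print print $      expand K -> λ
   4  $ A                  print int print print print $      expand A -> print S K
   5  $ K S print          print int print print print $      match print
   6  $ K S                int print print print $            expand S -> int K A
   7  $ K A K int          int print print print $            match int
   8  $ K A K              print print print $                expand K -> λ
   9  $ K A                print print print $                expand A -> print S K
  10  $ K K S print        print print print $                match print
  11  $ K K S              print print $                      expand S -> K print print
  12  $ K K print print K  print print $                      expand K -> λ
  13  $ K K print print    print print $                      match print
  14  $ K K print          print $                            match print
  15  $ K K                $                                  expand K -> λ
  16  $ K                  $                                  expand K -> λ
Accept reached after 16 steps.

16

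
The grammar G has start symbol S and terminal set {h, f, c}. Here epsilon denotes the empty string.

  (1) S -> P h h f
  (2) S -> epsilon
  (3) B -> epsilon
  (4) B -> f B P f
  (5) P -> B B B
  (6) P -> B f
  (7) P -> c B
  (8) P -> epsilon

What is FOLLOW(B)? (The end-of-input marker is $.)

FIRST(B) = {epsilon, f}
FIRST(P) = {epsilon, c, f}  (via B B B, B f)
FIRST(S) = {epsilon, c, f, h}  (via P h h f)
FOLLOW(S) includes $ since S is the start symbol.
FOLLOW(S): S appears on no right-hand side. Thus FOLLOW(S) = {$}.
FOLLOW(P): in S->P h h f, P is followed by h h f with FIRST {h}; in B->f B P f, P is followed by f with FIRST {f}. Thus FOLLOW(P) = {f, h}.
FOLLOW(B): in B->f B P f, B is followed by P f with FIRST {c, f}; in P->B B B (occurrence 1), B is followed by B B with FIRST {epsilon, f}; in P->B B B (occurrence 1), the suffix after B is nullable, so FOLLOW(B) ⊇ FOLLOW(P) = {f, h}; in P->B B B (occurrence 2), B is followed by B with FIRST {epsilon, f}; in P->B B B (occurrence 2), the suffix after B is nullable, so FOLLOW(B) ⊇ FOLLOW(P) = {f, h}; in P->B B B (occurrence 3), the suffix after B is empty, so FOLLOW(B) ⊇ FOLLOW(P) = {f, h}; in P->B f, B is followed by f with FIRST {f}; in P->c B, the suffix after B is empty, so FOLLOW(B) ⊇ FOLLOW(P) = {f, h}. Thus FOLLOW(B) = {c, f, h}.

{c, f, h}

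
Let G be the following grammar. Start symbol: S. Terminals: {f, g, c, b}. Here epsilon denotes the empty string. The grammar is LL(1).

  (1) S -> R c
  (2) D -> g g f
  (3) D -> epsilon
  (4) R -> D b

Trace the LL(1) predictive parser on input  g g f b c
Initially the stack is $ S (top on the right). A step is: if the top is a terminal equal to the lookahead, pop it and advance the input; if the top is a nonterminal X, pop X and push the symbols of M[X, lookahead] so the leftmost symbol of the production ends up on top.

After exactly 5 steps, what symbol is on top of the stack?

f

step 1: stack=$ S  input=g g f b c $  — expand S -> R c
step 2: stack=$ c R  input=g g f b c $  — expand R -> D b
step 3: stack=$ c b D  input=g g f b c $  — expand D -> g g f
step 4: stack=$ c b f g g  input=g g f b c $  — match g
step 5: stack=$ c b f g  input=g f b c $  — match g
Stack after step 5: $ c b f (top = f).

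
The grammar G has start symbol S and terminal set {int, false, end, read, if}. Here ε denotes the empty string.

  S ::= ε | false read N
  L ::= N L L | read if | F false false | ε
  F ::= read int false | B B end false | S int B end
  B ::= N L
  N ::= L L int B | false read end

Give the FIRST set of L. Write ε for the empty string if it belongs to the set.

FIRST(S) = {ε, false}
FIRST(L) = {ε, false, int, read}  (via N L L, F false false)
FIRST(N) = {false, int, read}  (via L L int B)
FIRST(B) = {false, int, read}  (via N L)
FIRST(F) = {false, int, read}  (via B B end false, S int B end)

{ε, false, int, read}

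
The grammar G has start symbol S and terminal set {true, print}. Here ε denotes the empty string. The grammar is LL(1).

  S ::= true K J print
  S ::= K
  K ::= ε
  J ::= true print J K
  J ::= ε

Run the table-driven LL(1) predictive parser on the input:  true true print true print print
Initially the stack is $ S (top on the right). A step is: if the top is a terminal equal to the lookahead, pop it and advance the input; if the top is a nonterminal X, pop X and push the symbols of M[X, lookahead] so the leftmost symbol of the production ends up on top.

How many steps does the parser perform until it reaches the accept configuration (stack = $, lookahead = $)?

13

      Stack                     Input                               Action
   1  $ S                       true true print true print print $  expand S ::= true K J print
   2  $ print J K true          true true print true print print $  match true
   3  $ print J K               true print true print print $       expand K ::= ε
   4  $ print J                 true print true print print $       expand J ::= true print J K
   5  $ print K J print true    true print true print print $       match true
   6  $ print K J print         print true print print $            match print
   7  $ print K J               true print print $                  expand J ::= true print J K
   8  $ print K K J print true  true print print $                  match true
   9  $ print K K J print       print print $                       match print
  10  $ print K K J             print $                             expand J ::= ε
  11  $ print K K               print $                             expand K ::= ε
  12  $ print K                 print $                             expand K ::= ε
  13  $ print                   print $                             match print
Accept reached after 13 steps.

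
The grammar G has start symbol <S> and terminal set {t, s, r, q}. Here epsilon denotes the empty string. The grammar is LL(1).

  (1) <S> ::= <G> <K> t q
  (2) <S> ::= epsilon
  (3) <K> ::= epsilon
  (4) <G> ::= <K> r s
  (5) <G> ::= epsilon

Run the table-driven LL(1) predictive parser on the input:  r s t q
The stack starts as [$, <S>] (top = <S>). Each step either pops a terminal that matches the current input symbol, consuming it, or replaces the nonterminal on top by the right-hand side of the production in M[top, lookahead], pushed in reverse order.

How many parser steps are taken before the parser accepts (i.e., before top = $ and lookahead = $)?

8

step 1: stack=$ <S>  input=r s t q $  — expand <S> ::= <G> <K> t q
step 2: stack=$ q t <K> <G>  input=r s t q $  — expand <G> ::= <K> r s
step 3: stack=$ q t <K> s r <K>  input=r s t q $  — expand <K> ::= epsilon
step 4: stack=$ q t <K> s r  input=r s t q $  — match r
step 5: stack=$ q t <K> s  input=s t q $  — match s
step 6: stack=$ q t <K>  input=t q $  — expand <K> ::= epsilon
step 7: stack=$ q t  input=t q $  — match t
step 8: stack=$ q  input=q $  — match q
Accept reached after 8 steps.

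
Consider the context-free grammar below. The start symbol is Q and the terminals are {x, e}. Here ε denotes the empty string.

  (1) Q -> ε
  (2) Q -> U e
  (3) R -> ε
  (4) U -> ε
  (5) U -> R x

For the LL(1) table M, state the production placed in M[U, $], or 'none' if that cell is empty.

FIRST(R): from R->ε we get {ε}. So FIRST(R) = {ε}.
FIRST(U): from U->ε we get {ε}; from U->R x we get {x}. So FIRST(U) = {ε, x}.
FIRST(Q): from Q->ε we get {ε}; from Q->U e we get {e, x}. So FIRST(Q) = {ε, e, x}.
FOLLOW(Q) includes $ since Q is the start symbol.
FOLLOW(U): in Q->U e, U is followed by e with FIRST {e}. Thus FOLLOW(U) = {e}.
For U -> ε: FIRST(ε) = {ε}, so it goes in M[U, t] for t ∈ {}; since ε ∈ FIRST, also for every t ∈ FOLLOW(U) = {e}.
For U -> R x: FIRST(R x) = {x}, so it goes in M[U, t] for t ∈ {x}.
None of these place a production in M[U, $].

none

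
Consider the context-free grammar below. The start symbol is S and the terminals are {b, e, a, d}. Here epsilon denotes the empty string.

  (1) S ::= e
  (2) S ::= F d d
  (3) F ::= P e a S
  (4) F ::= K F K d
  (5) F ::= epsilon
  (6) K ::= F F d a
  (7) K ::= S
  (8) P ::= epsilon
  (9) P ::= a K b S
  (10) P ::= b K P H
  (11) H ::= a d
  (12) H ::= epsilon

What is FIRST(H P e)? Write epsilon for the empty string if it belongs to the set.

FIRST(P) = {epsilon, a, b}
FIRST(H) = {epsilon, a}
FIRST(S) = {a, b, d, e}  (via F d d)
FIRST(F) = {epsilon, a, b, d, e}  (via P e a S, K F K d)
FIRST(K) = {a, b, d, e}  (via F F d a, S)
FIRST(H P e): take FIRST of each symbol in turn, carrying on past any symbol whose FIRST contains epsilon; result {a, b, e}.

{a, b, e}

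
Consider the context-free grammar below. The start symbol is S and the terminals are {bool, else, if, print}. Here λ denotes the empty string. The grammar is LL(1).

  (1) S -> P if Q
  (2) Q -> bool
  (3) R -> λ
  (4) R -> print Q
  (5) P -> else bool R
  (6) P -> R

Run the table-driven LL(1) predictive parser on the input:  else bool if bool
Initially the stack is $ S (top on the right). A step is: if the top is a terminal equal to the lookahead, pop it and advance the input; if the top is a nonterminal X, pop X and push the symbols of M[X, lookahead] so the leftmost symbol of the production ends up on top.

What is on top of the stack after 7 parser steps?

bool

step 1: stack=$ S  input=else bool if bool $  — expand S -> P if Q
step 2: stack=$ Q if P  input=else bool if bool $  — expand P -> else bool R
step 3: stack=$ Q if R bool else  input=else bool if bool $  — match else
step 4: stack=$ Q if R bool  input=bool if bool $  — match bool
step 5: stack=$ Q if R  input=if bool $  — expand R -> λ
step 6: stack=$ Q if  input=if bool $  — match if
step 7: stack=$ Q  input=bool $  — expand Q -> bool
Stack after step 7: $ bool (top = bool).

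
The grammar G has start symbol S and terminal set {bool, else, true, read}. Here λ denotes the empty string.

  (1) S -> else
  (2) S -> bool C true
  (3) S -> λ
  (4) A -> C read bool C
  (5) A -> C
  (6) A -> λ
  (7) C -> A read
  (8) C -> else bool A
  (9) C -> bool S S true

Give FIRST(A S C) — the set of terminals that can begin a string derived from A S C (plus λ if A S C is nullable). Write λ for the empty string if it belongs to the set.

FIRST(S): from S->else we get {else}; from S->bool C true we get {bool}; from S->λ we get {λ}. So FIRST(S) = {λ, bool, else}.
FIRST(A): from A->C read bool C we get {bool, else, read}; from A->C we get {bool, else, read}; from A->λ we get {λ}. So FIRST(A) = {λ, bool, else, read}.
FIRST(C): from C->A read we get {bool, else, read}; from C->else bool A we get {else}; from C->bool S S true we get {bool}. So FIRST(C) = {bool, else, read}.
FIRST(A S C): take FIRST of each symbol in turn, carrying on past any symbol whose FIRST contains λ; result {bool, else, read}.

{bool, else, read}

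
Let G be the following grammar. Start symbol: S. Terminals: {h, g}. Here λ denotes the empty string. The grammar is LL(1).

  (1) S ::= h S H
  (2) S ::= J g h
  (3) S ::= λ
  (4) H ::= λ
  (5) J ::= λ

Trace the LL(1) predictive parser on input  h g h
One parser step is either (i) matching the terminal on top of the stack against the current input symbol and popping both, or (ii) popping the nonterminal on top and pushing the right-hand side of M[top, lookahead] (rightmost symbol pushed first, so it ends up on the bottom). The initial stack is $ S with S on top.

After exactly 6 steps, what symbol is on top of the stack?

     Stack      Input    Action
  1  $ S        h g h $  expand S ::= h S H
  2  $ H S h    h g h $  match h
  3  $ H S      g h $    expand S ::= J g h
  4  $ H h g J  g h $    expand J ::= λ
  5  $ H h g    g h $    match g
  6  $ H h      h $      match h
Stack after step 6: $ H (top = H).

H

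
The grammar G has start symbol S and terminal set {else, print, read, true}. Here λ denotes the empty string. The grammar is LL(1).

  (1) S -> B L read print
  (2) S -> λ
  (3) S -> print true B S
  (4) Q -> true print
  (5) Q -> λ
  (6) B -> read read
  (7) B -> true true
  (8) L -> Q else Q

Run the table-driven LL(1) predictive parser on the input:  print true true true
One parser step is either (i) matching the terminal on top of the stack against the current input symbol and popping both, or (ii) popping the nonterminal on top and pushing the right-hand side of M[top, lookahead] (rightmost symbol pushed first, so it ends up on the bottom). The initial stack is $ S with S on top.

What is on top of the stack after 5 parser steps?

step 1: stack=$ S  input=print true true true $  — expand S -> print true B S
step 2: stack=$ S B true print  input=print true true true $  — match print
step 3: stack=$ S B true  input=true true true $  — match true
step 4: stack=$ S B  input=true true $  — expand B -> true true
step 5: stack=$ S true true  input=true true $  — match true
Stack after step 5: $ S true (top = true).

true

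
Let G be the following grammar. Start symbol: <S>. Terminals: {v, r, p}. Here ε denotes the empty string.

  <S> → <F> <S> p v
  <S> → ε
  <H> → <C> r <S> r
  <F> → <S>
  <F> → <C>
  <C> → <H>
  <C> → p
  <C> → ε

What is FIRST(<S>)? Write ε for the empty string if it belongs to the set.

FIRST(<S>): from <S>→<F> <S> p v we get {p, r}; from <S>→ε we get {ε}. So FIRST(<S>) = {ε, p, r}.
FIRST(<H>): from <H>→<C> r <S> r we get {p, r}. So FIRST(<H>) = {p, r}.
FIRST(<C>): from <C>→<H> we get {p, r}; from <C>→p we get {p}; from <C>→ε we get {ε}. So FIRST(<C>) = {ε, p, r}.
FIRST(<F>): from <F>→<S> we get {ε, p, r}; from <F>→<C> we get {ε, p, r}. So FIRST(<F>) = {ε, p, r}.

{ε, p, r}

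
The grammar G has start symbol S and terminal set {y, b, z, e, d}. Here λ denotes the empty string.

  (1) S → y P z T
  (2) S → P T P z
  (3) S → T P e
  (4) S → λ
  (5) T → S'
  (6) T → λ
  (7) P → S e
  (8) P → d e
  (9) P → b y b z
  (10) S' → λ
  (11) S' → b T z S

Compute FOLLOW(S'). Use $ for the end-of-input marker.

FIRST(S'): from S'→λ we get {λ}; from S'→b T z S we get {b}. So FIRST(S') = {λ, b}.
FIRST(T): from T→S' we get {λ, b}; from T→λ we get {λ}. So FIRST(T) = {λ, b}.
FIRST(S): from S→y P z T we get {y}; from S→P T P z we get {b, d, e, y}; from S→T P e we get {b, d, e, y}; from S→λ we get {λ}. So FIRST(S) = {λ, b, d, e, y}.
FIRST(P): from P→S e we get {b, d, e, y}; from P→d e we get {d}; from P→b y b z we get {b}. So FIRST(P) = {b, d, e, y}.
FOLLOW(S) includes $ since S is the start symbol.
FOLLOW(P): in S→y P z T, P is followed by z T with FIRST {z}; in S→P T P z (occurrence 1), P is followed by T P z with FIRST {b, d, e, y}; in S→P T P z (occurrence 2), P is followed by z with FIRST {z}; in S→T P e, P is followed by e with FIRST {e}. Thus FOLLOW(P) = {b, d, e, y, z}.
FOLLOW(S): in P→S e, S is followed by e with FIRST {e}; in S'→b T z S, the suffix after S is empty, so FOLLOW(S) ⊇ FOLLOW(S') = {$, b, d, e, y, z}. Thus FOLLOW(S) = {$, b, d, e, y, z}.
FOLLOW(T): in S→y P z T, the suffix after T is empty, so FOLLOW(T) ⊇ FOLLOW(S) = {$, b, d, e, y, z}; in S→P T P z, T is followed by P z with FIRST {b, d, e, y}; in S→T P e, T is followed by P e with FIRST {b, d, e, y}; in S'→b T z S, T is followed by z S with FIRST {z}. Thus FOLLOW(T) = {$, b, d, e, y, z}.
FOLLOW(S'): in T→S', the suffix after S' is empty, so FOLLOW(S') ⊇ FOLLOW(T) = {$, b, d, e, y, z}. Thus FOLLOW(S') = {$, b, d, e, y, z}.

{$, b, d, e, y, z}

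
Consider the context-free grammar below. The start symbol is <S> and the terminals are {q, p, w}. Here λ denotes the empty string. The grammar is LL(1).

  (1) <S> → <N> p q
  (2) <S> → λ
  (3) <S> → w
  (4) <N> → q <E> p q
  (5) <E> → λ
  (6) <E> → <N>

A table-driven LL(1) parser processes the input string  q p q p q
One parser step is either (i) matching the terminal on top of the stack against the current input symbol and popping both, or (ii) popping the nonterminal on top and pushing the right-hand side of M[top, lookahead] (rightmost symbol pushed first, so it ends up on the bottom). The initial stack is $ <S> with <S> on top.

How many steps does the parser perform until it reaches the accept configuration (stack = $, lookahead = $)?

8

step 1: stack=$ <S>  input=q p q p q $  — expand <S> → <N> p q
step 2: stack=$ q p <N>  input=q p q p q $  — expand <N> → q <E> p q
step 3: stack=$ q p q p <E> q  input=q p q p q $  — match q
step 4: stack=$ q p q p <E>  input=p q p q $  — expand <E> → λ
step 5: stack=$ q p q p  input=p q p q $  — match p
step 6: stack=$ q p q  input=q p q $  — match q
step 7: stack=$ q p  input=p q $  — match p
step 8: stack=$ q  input=q $  — match q
Accept reached after 8 steps.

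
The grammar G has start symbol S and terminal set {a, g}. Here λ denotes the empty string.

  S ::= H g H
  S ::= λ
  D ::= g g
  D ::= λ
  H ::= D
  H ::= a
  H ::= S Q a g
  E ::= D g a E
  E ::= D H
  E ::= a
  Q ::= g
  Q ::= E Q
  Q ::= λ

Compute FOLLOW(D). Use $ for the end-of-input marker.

{$, a, g}

FIRST(D) = {λ, g}
FIRST(S) = {λ, a, g}  (via H g H)
FIRST(H) = {λ, a, g}  (via D, S Q a g)
FIRST(E) = {λ, a, g}  (via D g a E, D H)
FIRST(Q) = {λ, a, g}  (via E Q)
FOLLOW(S) includes $ since S is the start symbol.
FOLLOW(S): in H::=S Q a g, S is followed by Q a g with FIRST {a, g}. Thus FOLLOW(S) = {$, a, g}.
FOLLOW(Q): in H::=S Q a g, Q is followed by a g with FIRST {a}; in Q::=E Q, the suffix after Q is empty (adds nothing new). Thus FOLLOW(Q) = {a}.
FOLLOW(E): in E::=D g a E, the suffix after E is empty (adds nothing new); in Q::=E Q, E is followed by Q with FIRST {λ, a, g}; in Q::=E Q, the suffix after E is nullable, so FOLLOW(E) ⊇ FOLLOW(Q) = {a}. Thus FOLLOW(E) = {a, g}.
FOLLOW(H): in S::=H g H (occurrence 1), H is followed by g H with FIRST {g}; in S::=H g H (occurrence 2), the suffix after H is empty, so FOLLOW(H) ⊇ FOLLOW(S) = {$, a, g}; in E::=D H, the suffix after H is empty, so FOLLOW(H) ⊇ FOLLOW(E) = {a, g}. Thus FOLLOW(H) = {$, a, g}.
FOLLOW(D): in H::=D, the suffix after D is empty, so FOLLOW(D) ⊇ FOLLOW(H) = {$, a, g}; in E::=D g a E, D is followed by g a E with FIRST {g}; in E::=D H, D is followed by H with FIRST {λ, a, g}; in E::=D H, the suffix after D is nullable, so FOLLOW(D) ⊇ FOLLOW(E) = {a, g}. Thus FOLLOW(D) = {$, a, g}.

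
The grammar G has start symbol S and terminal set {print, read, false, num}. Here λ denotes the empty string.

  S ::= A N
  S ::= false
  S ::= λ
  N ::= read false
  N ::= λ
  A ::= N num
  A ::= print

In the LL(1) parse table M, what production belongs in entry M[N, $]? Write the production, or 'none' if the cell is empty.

N ::= λ

FIRST(N): from N::=read false we get {read}; from N::=λ we get {λ}. So FIRST(N) = {λ, read}.
FIRST(A): from A::=N num we get {num, read}; from A::=print we get {print}. So FIRST(A) = {num, print, read}.
FIRST(S): from S::=A N we get {num, print, read}; from S::=false we get {false}; from S::=λ we get {λ}. So FIRST(S) = {λ, false, num, print, read}.
FOLLOW(S) includes $ since S is the start symbol.
FOLLOW(S): S appears on no right-hand side. Thus FOLLOW(S) = {$}.
FOLLOW(N): in S::=A N, the suffix after N is empty, so FOLLOW(N) ⊇ FOLLOW(S) = {$}; in A::=N num, N is followed by num with FIRST {num}. Thus FOLLOW(N) = {$, num}.
For N ::= read false: FIRST(read false) = {read}, so it goes in M[N, t] for t ∈ {read}.
For N ::= λ: FIRST(λ) = {λ}, so it goes in M[N, t] for t ∈ {}; since λ ∈ FIRST, also for every t ∈ FOLLOW(N) = {$, num}.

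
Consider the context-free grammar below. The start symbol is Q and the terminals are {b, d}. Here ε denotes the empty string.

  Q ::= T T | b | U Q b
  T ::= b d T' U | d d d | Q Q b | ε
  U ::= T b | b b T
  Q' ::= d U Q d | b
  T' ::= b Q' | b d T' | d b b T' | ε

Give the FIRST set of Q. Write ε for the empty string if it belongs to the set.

{ε, b, d}

FIRST(Q'): from Q'::=d U Q d we get {d}; from Q'::=b we get {b}. So FIRST(Q') = {b, d}.
FIRST(T'): from T'::=b Q' we get {b}; from T'::=b d T' we get {b}; from T'::=d b b T' we get {d}; from T'::=ε we get {ε}. So FIRST(T') = {ε, b, d}.
FIRST(Q): from Q::=T T we get {ε, b, d}; from Q::=b we get {b}; from Q::=U Q b we get {b, d}. So FIRST(Q) = {ε, b, d}.
FIRST(T): from T::=b d T' U we get {b}; from T::=d d d we get {d}; from T::=Q Q b we get {b, d}; from T::=ε we get {ε}. So FIRST(T) = {ε, b, d}.
FIRST(U): from U::=T b we get {b, d}; from U::=b b T we get {b}. So FIRST(U) = {b, d}.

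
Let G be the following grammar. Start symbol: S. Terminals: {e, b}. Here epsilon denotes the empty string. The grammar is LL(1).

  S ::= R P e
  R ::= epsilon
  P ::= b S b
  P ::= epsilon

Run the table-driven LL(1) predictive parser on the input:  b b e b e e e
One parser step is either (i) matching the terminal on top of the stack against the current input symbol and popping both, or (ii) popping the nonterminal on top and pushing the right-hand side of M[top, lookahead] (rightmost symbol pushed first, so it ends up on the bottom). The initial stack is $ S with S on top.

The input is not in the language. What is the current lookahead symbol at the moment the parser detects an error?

e

step 1: stack=$ S  input=b b e b e e e $  — expand S ::= R P e
step 2: stack=$ e P R  input=b b e b e e e $  — expand R ::= epsilon
step 3: stack=$ e P  input=b b e b e e e $  — expand P ::= b S b
step 4: stack=$ e b S b  input=b b e b e e e $  — match b
step 5: stack=$ e b S  input=b e b e e e $  — expand S ::= R P e
step 6: stack=$ e b e P R  input=b e b e e e $  — expand R ::= epsilon
step 7: stack=$ e b e P  input=b e b e e e $  — expand P ::= b S b
step 8: stack=$ e b e b S b  input=b e b e e e $  — match b
step 9: stack=$ e b e b S  input=e b e e e $  — expand S ::= R P e
step 10: stack=$ e b e b e P R  input=e b e e e $  — expand R ::= epsilon
step 11: stack=$ e b e b e P  input=e b e e e $  — expand P ::= epsilon
step 12: stack=$ e b e b e  input=e b e e e $  — match e
step 13: stack=$ e b e b  input=b e e e $  — match b
step 14: stack=$ e b e  input=e e e $  — match e
step 15: stack=$ e b  input=e e $  — error: top is terminal b but lookahead is e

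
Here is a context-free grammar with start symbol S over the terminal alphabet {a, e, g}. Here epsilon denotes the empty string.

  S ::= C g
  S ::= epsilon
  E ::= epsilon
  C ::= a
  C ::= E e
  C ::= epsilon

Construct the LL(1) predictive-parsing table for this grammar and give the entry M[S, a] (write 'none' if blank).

S ::= C g

FIRST(E): from E::=epsilon we get {epsilon}. So FIRST(E) = {epsilon}.
FIRST(C): from C::=a we get {a}; from C::=E e we get {e}; from C::=epsilon we get {epsilon}. So FIRST(C) = {epsilon, a, e}.
FIRST(S): from S::=C g we get {a, e, g}; from S::=epsilon we get {epsilon}. So FIRST(S) = {epsilon, a, e, g}.
FOLLOW(S) includes $ since S is the start symbol.
FOLLOW(S): S appears on no right-hand side. Thus FOLLOW(S) = {$}.
For S ::= C g: FIRST(C g) = {a, e, g}, so it goes in M[S, t] for t ∈ {a, e, g}.
For S ::= epsilon: FIRST(epsilon) = {epsilon}, so it goes in M[S, t] for t ∈ {}; since epsilon ∈ FIRST, also for every t ∈ FOLLOW(S) = {$}.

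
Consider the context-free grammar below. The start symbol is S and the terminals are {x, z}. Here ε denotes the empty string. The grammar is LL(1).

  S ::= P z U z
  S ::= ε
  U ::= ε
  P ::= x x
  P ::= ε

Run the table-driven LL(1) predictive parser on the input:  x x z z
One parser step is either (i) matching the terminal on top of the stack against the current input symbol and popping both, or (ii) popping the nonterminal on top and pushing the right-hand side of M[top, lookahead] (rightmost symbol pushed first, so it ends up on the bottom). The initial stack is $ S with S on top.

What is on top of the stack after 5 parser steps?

step 1: stack=$ S  input=x x z z $  — expand S ::= P z U z
step 2: stack=$ z U z P  input=x x z z $  — expand P ::= x x
step 3: stack=$ z U z x x  input=x x z z $  — match x
step 4: stack=$ z U z x  input=x z z $  — match x
step 5: stack=$ z U z  input=z z $  — match z
Stack after step 5: $ z U (top = U).

U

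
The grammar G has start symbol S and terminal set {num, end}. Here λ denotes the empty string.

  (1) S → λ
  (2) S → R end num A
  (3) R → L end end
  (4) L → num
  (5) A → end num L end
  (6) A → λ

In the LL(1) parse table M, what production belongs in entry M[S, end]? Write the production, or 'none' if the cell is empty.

FIRST(L): from L→num we get {num}. So FIRST(L) = {num}.
FIRST(A): from A→end num L end we get {end}; from A→λ we get {λ}. So FIRST(A) = {λ, end}.
FIRST(R): from R→L end end we get {num}. So FIRST(R) = {num}.
FIRST(S): from S→λ we get {λ}; from S→R end num A we get {num}. So FIRST(S) = {λ, num}.
FOLLOW(S) includes $ since S is the start symbol.
FOLLOW(S): S appears on no right-hand side. Thus FOLLOW(S) = {$}.
For S → λ: FIRST(λ) = {λ}, so it goes in M[S, t] for t ∈ {}; since λ ∈ FIRST, also for every t ∈ FOLLOW(S) = {$}.
For S → R end num A: FIRST(R end num A) = {num}, so it goes in M[S, t] for t ∈ {num}.
None of these place a production in M[S, end].

none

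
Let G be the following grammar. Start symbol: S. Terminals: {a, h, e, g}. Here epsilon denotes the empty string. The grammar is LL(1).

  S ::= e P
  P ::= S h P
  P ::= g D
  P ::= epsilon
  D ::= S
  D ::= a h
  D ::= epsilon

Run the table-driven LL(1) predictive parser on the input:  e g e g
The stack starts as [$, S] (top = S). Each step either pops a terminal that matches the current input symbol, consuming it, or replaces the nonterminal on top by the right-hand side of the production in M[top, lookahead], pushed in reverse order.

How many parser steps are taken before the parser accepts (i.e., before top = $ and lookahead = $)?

      Stack  Input      Action
   1  $ S    e g e g $  expand S ::= e P
   2  $ P e  e g e g $  match e
   3  $ P    g e g $    expand P ::= g D
   4  $ D g  g e g $    match g
   5  $ D    e g $      expand D ::= S
   6  $ S    e g $      expand S ::= e P
   7  $ P e  e g $      match e
   8  $ P    g $        expand P ::= g D
   9  $ D g  g $        match g
  10  $ D    $          expand D ::= epsilon
Accept reached after 10 steps.

10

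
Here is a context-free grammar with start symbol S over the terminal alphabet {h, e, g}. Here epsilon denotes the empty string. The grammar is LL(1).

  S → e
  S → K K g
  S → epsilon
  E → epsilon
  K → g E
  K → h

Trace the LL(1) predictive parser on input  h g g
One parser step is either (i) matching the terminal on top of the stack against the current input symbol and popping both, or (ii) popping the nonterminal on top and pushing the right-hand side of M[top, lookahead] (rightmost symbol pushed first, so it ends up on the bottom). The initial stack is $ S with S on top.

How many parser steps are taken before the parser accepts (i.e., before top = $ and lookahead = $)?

7

step 1: stack=$ S  input=h g g $  — expand S → K K g
step 2: stack=$ g K K  input=h g g $  — expand K → h
step 3: stack=$ g K h  input=h g g $  — match h
step 4: stack=$ g K  input=g g $  — expand K → g E
step 5: stack=$ g E g  input=g g $  — match g
step 6: stack=$ g E  input=g $  — expand E → epsilon
step 7: stack=$ g  input=g $  — match g
Accept reached after 7 steps.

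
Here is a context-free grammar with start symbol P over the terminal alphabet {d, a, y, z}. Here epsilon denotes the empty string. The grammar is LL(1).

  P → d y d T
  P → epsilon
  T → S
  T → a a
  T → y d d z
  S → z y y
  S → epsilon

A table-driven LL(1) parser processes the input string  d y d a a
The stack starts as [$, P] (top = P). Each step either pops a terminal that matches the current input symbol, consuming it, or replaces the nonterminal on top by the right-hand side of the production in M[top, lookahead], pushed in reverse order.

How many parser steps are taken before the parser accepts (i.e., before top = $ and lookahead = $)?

step 1: stack=$ P  input=d y d a a $  — expand P → d y d T
step 2: stack=$ T d y d  input=d y d a a $  — match d
step 3: stack=$ T d y  input=y d a a $  — match y
step 4: stack=$ T d  input=d a a $  — match d
step 5: stack=$ T  input=a a $  — expand T → a a
step 6: stack=$ a a  input=a a $  — match a
step 7: stack=$ a  input=a $  — match a
Accept reached after 7 steps.

7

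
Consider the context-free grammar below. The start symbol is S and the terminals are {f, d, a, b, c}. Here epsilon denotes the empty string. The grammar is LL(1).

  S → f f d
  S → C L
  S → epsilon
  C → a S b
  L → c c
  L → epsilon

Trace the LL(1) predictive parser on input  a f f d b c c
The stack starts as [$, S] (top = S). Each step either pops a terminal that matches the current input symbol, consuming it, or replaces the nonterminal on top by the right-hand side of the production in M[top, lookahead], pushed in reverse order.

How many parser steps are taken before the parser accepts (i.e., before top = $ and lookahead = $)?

      Stack        Input            Action
   1  $ S          a f f d b c c $  expand S → C L
   2  $ L C        a f f d b c c $  expand C → a S b
   3  $ L b S a    a f f d b c c $  match a
   4  $ L b S      f f d b c c $    expand S → f f d
   5  $ L b d f f  f f d b c c $    match f
   6  $ L b d f    f d b c c $      match f
   7  $ L b d      d b c c $        match d
   8  $ L b        b c c $          match b
   9  $ L          c c $            expand L → c c
  10  $ c c        c c $            match c
  11  $ c          c $              match c
Accept reached after 11 steps.

11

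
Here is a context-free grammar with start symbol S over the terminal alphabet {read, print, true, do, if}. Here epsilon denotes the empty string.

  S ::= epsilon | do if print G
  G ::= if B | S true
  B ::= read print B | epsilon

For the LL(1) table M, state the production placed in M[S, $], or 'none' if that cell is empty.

FIRST(S) = {epsilon, do}
FIRST(B) = {epsilon, read}
FIRST(G) = {do, if, true}  (via S true)
FOLLOW(S) includes $ since S is the start symbol.
FOLLOW(S): in G::=S true, S is followed by true with FIRST {true}. Thus FOLLOW(S) = {$, true}.
For S ::= epsilon: FIRST(epsilon) = {epsilon}, so it goes in M[S, t] for t ∈ {}; since epsilon ∈ FIRST, also for every t ∈ FOLLOW(S) = {$, true}.
For S ::= do if print G: FIRST(do if print G) = {do}, so it goes in M[S, t] for t ∈ {do}.

S ::= epsilon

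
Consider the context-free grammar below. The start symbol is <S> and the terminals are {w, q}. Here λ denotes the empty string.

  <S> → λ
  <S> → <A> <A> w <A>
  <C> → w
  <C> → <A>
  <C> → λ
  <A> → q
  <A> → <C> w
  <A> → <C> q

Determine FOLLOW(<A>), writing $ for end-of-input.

{$, q, w}

FIRST(<S>) = {λ, q, w}  (via <A> <A> w <A>)
FIRST(<C>) = {λ, q, w}  (via <A>)
FIRST(<A>) = {q, w}  (via <C> w, <C> q)
FOLLOW(<S>) includes $ since <S> is the start symbol.
FOLLOW(<S>): <S> appears on no right-hand side. Thus FOLLOW(<S>) = {$}.
FOLLOW(<C>): in <A>→<C> w, <C> is followed by w with FIRST {w}; in <A>→<C> q, <C> is followed by q with FIRST {q}. Thus FOLLOW(<C>) = {q, w}.
FOLLOW(<A>): in <S>→<A> <A> w <A> (occurrence 1), <A> is followed by <A> w <A> with FIRST {q, w}; in <S>→<A> <A> w <A> (occurrence 2), <A> is followed by w <A> with FIRST {w}; in <S>→<A> <A> w <A> (occurrence 3), the suffix after <A> is empty, so FOLLOW(<A>) ⊇ FOLLOW(<S>) = {$}; in <C>→<A>, the suffix after <A> is empty, so FOLLOW(<A>) ⊇ FOLLOW(<C>) = {q, w}. Thus FOLLOW(<A>) = {$, q, w}.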